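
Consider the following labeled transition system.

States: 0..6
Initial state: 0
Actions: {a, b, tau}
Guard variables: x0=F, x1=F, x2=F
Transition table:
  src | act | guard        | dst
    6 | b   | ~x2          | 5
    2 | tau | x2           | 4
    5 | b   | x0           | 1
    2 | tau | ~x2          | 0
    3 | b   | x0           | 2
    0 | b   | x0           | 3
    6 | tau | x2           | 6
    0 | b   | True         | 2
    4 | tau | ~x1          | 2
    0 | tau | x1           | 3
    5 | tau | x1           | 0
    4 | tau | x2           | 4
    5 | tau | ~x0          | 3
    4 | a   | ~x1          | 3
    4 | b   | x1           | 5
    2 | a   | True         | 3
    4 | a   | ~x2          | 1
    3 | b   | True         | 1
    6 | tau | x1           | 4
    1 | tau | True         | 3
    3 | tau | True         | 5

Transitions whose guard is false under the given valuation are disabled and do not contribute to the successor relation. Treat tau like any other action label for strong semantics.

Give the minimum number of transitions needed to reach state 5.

Answer: 3

Analysis:
Layered search for 5:
  depth 0: {0}
  depth 1: {2}
  depth 2: {3}
  depth 3: {1,5}
5 enters at depth 3; path b·a·tau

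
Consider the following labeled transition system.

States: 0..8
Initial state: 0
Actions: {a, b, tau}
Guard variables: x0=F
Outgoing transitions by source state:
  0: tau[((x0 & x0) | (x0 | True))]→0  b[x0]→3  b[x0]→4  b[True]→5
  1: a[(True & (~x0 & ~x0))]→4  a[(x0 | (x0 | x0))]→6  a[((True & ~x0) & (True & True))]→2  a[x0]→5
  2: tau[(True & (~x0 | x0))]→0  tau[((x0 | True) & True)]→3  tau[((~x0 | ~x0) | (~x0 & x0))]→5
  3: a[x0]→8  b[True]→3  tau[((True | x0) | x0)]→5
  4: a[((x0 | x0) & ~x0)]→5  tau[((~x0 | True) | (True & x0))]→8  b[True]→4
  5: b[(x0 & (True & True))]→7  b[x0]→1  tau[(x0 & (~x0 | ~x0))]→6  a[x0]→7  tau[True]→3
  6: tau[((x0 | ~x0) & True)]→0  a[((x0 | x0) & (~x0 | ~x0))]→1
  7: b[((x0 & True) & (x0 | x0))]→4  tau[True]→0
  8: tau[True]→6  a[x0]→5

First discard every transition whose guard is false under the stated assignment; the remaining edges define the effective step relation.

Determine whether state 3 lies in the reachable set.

Answer: REACHABLE

Analysis:
15 transition(s) survive guard evaluation.
Layer 0: {0}
Layer 1: {5}  now seen {0,5}
Layer 2: {3}  now seen {0,3,5}
Reachable = {0,3,5}
witness 3: b·tau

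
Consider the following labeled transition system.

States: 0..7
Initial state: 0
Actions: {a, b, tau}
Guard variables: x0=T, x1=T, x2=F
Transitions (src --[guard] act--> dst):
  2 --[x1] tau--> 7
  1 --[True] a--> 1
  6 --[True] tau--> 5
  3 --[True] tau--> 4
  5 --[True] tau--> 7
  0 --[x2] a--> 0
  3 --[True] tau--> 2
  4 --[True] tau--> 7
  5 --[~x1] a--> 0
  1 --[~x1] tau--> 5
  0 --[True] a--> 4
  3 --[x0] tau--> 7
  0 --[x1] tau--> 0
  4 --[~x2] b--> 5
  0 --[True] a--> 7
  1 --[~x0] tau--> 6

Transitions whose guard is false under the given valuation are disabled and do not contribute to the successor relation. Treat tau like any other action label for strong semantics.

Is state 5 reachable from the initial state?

After dropping false guards: 12 live edges.
depth 0: {0}
depth 1: {4,7}  total {0,4,7}
depth 2: {5}  total {0,4,5,7}
Reach set: {0,4,5,7}
Path to 5: a·b

Answer: REACHABLE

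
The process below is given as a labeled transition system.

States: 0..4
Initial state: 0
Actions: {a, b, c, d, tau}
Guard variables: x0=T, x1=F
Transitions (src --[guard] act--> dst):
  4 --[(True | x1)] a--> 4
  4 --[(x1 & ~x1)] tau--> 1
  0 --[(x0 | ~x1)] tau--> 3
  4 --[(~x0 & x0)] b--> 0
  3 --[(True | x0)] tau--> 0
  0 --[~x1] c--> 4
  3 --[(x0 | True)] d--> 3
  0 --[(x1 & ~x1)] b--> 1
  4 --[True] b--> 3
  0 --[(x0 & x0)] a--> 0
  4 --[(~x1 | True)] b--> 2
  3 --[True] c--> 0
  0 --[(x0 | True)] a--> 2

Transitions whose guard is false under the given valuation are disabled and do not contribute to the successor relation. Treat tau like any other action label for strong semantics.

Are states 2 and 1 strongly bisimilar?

Compute ~ classes (split until stable):
  π0 = {{0,1,2,3,4}}
  π1 = {{0},{1,2},{3},{4}}
stable after 2 split(s): 4 block(s)
2∈{1,2}, 1∈{1,2}

Answer: BISIMILAR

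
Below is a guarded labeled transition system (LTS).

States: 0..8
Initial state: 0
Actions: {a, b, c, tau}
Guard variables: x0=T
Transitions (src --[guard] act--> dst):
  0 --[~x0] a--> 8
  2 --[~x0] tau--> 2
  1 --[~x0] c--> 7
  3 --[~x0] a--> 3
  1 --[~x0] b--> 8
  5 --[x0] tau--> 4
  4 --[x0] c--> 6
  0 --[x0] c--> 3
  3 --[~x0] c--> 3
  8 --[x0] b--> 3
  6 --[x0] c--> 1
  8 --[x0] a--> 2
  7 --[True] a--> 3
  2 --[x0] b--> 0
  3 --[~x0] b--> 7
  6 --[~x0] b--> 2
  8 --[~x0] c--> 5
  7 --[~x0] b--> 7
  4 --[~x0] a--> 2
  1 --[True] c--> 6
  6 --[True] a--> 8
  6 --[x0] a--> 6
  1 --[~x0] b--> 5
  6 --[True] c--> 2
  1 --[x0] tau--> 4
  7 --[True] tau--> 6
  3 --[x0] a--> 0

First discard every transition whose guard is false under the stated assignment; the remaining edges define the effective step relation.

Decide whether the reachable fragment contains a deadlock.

Answer: DEADLOCK-FREE

Trace:
Reach set: {0,3}
  0: c→3  [1 exit(s)]
  3: a→0  [1 exit(s)]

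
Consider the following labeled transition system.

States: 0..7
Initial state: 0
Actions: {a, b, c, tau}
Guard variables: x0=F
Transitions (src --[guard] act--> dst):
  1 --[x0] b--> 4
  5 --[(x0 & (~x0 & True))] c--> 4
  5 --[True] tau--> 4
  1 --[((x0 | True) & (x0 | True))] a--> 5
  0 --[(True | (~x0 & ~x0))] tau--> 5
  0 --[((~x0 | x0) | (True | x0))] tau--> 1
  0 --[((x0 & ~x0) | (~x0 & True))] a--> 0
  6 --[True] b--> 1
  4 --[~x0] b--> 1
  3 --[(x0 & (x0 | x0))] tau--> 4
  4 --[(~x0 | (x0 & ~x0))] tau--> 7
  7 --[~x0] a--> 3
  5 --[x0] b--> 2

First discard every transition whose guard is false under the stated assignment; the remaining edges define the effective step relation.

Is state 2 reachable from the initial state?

Guard filter leaves 9 enabled edge(s).
L0 = {0}
L1 = {1,5}  cumulative {0,1,5}
L2 = {4}  cumulative {0,1,4,5}
L3 = {7}  cumulative {0,1,4,5,7}
L4 = {3}  cumulative {0,1,3,4,5,7}
Reachable = {0,1,3,4,5,7}

Answer: UNREACHABLE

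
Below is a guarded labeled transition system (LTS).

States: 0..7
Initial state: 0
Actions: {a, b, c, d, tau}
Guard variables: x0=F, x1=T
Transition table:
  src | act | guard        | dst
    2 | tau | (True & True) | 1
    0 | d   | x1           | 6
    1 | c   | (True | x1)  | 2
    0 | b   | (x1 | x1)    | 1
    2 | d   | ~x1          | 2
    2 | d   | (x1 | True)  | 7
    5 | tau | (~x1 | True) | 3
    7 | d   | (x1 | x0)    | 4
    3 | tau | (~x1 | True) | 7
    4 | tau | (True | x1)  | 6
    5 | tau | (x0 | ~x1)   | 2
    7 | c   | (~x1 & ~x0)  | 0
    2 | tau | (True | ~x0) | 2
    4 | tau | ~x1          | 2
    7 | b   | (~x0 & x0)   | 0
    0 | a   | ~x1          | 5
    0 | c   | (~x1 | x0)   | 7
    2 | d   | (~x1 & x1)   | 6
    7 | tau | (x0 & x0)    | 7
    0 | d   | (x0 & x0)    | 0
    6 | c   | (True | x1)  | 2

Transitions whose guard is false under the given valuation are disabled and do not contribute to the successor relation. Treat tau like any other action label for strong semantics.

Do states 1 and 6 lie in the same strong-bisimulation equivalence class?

Compute ~ classes (split until stable):
  π0 = {{0,1,2,3,4,5,6,7}}
  π1 = {{0},{1,6},{2},{3,4,5},{7}}
  π2 = {{0},{1,6},{2},{3},{4},{5},{7}}
7 equivalence class(es) (converged in 3)
class of 1: {1,6}; class of 6: {1,6}

Answer: BISIMILAR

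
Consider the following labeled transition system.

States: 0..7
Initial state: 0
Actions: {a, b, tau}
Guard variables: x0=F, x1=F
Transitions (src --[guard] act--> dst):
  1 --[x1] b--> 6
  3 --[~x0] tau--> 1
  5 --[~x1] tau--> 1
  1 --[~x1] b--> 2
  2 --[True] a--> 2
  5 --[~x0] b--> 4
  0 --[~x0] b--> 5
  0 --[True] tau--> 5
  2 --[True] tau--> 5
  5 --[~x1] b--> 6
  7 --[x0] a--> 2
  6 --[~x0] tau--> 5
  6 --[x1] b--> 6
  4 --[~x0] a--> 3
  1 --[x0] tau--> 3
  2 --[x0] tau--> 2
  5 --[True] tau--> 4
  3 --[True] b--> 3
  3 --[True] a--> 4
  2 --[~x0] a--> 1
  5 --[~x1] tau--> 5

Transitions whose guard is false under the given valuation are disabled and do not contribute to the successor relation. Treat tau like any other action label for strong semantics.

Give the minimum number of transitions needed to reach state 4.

Layered search for 4:
  depth 0: {0}
  depth 1: {5}
  depth 2: {1,4,6}
depth(4)=2, e.g. b·b

Answer: 2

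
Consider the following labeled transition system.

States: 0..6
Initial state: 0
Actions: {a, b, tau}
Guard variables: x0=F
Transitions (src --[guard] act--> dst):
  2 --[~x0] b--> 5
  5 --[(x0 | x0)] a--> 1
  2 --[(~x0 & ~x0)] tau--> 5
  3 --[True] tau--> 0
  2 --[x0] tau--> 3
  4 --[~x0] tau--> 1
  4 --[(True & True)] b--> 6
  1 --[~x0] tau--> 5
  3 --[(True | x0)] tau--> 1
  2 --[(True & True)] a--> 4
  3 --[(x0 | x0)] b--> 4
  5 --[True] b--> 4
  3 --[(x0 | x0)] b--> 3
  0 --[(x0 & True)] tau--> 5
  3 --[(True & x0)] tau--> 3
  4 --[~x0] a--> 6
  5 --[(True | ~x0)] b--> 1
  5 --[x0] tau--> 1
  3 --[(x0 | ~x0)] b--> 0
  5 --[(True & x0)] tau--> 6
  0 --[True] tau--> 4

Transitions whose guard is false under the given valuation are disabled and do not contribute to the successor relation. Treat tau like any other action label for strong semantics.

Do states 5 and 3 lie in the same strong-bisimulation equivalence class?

Refine partition for ~:
  round 0: {{0,1,2,3,4,5,6}}
  round 1: {{0,1},{2,4},{3},{5},{6}}
  round 2: {{0},{1},{2},{3},{4},{5},{6}}
Fixed point at round 3; 7 class(es).
class of 5: {5}; class of 3: {3}

Answer: NOT BISIMILAR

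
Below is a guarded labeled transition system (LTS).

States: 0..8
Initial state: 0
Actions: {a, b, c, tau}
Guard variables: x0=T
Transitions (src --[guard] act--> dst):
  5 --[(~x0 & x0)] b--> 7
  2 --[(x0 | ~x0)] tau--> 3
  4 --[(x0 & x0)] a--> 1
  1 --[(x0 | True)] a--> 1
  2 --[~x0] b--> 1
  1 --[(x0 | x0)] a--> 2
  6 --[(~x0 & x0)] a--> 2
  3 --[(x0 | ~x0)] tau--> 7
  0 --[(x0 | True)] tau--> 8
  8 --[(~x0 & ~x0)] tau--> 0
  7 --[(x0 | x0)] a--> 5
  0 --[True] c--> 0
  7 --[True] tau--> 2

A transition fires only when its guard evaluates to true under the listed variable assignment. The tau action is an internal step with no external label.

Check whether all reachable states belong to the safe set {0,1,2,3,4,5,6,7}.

Answer: INVARIANT VIOLATED at state 8

Analysis:
Allowed set {0,1,2,3,4,5,6,7}
R = {0,8}
  0: safe
  8: VIOLATES
counterexample path to 8: tau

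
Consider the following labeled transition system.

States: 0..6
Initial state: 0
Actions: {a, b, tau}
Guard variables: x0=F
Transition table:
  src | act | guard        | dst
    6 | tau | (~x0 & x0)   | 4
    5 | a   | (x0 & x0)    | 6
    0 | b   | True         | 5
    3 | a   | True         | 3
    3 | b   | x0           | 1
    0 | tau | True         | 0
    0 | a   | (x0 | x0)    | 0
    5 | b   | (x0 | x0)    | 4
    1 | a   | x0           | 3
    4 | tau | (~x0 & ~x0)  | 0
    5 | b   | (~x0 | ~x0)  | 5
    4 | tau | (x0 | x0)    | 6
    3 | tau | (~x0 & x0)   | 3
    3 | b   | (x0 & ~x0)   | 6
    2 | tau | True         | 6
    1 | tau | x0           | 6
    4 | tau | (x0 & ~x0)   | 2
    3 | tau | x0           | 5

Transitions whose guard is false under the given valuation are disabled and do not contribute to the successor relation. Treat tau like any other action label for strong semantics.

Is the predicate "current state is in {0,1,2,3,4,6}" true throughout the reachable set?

Safe = {0,1,2,3,4,6}
R = {0,5}
  0: ✓
  5: VIOLATES
witness against invariant: b → 5

Answer: INVARIANT VIOLATED at state 5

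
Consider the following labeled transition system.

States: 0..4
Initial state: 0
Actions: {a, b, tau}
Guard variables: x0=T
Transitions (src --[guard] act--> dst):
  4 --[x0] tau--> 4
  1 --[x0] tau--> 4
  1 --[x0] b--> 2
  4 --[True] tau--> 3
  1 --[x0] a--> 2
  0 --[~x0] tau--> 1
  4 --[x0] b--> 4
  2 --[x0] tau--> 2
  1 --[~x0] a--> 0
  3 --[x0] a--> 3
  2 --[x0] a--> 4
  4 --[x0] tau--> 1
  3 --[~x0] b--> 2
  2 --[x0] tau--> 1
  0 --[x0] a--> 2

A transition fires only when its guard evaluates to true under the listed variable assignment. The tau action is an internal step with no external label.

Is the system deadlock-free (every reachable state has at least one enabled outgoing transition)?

Answer: DEADLOCK-FREE

Analysis:
R = {0,1,2,3,4}
  0: a→2  [1 out]
  1: a→2  b→2  tau→4  [3 out]
  2: a→4  tau→1  tau→2  [3 out]
  3: a→3  [1 out]
  4: b→4  tau→1  tau→3  tau→4  [4 out]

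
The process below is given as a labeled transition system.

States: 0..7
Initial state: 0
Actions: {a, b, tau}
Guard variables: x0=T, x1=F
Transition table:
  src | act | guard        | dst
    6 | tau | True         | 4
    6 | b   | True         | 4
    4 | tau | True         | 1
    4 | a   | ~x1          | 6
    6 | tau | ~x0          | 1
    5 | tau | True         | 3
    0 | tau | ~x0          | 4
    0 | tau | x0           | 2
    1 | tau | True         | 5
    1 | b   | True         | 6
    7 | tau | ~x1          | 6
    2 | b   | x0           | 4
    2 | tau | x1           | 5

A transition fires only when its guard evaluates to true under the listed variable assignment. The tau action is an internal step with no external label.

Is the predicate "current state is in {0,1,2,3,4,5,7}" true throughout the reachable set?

Inv-set: {0,1,2,3,4,5,7}
Reach set: {0,1,2,3,4,5,6}
  0: safe
  1: safe
  2: safe
  3: safe
  4: safe
  5: safe
  6: outside
reach 6 via tau·b·a — violates

Answer: INVARIANT VIOLATED at state 6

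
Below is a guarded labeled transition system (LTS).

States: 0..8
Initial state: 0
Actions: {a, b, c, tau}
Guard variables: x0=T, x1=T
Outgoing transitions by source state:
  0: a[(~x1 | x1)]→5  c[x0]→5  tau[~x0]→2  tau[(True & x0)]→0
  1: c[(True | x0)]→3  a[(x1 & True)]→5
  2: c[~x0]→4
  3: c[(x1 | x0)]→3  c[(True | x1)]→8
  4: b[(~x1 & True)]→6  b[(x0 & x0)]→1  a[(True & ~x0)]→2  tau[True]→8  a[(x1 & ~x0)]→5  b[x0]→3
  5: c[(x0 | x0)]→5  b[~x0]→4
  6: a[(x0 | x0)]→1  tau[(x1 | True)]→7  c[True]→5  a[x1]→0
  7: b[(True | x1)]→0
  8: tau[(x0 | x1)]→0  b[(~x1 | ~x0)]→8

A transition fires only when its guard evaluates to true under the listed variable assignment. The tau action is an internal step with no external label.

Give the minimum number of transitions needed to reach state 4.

BFS to 4:
  Layer 0: {0}
  Layer 1: {5}
4 never appears.

Answer: UNREACHABLE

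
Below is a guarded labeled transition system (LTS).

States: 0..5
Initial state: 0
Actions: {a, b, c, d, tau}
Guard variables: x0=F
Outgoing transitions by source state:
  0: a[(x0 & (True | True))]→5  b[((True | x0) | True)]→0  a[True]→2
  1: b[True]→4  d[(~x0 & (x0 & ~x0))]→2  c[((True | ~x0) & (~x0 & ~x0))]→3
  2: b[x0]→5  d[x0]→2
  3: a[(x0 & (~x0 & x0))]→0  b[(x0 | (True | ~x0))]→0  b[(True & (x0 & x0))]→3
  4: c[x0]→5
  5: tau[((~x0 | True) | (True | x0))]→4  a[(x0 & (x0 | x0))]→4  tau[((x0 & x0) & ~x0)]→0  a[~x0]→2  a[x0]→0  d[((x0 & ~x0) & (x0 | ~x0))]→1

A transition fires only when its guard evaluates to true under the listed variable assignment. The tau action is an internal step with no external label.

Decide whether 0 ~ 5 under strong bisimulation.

Answer: NOT BISIMILAR

Working:
Bisimulation quotient by refinement:
  round 0: {{0,1,2,3,4,5}}
  round 1: {{0},{1},{2,4},{3},{5}}
Fixed point at round 2; 5 class(es).
class of 0: {0}; class of 5: {5}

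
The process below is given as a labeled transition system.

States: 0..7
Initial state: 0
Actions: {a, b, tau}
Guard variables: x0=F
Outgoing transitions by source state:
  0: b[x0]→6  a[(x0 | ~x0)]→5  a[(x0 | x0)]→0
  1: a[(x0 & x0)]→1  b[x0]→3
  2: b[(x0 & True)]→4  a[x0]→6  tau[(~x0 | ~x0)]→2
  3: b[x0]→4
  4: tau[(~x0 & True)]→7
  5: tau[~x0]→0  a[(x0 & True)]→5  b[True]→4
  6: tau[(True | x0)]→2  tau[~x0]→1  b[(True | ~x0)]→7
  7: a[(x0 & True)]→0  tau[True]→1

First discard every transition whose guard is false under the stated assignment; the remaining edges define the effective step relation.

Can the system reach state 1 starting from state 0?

9 transition(s) survive guard evaluation.
Layer 0: {0}
Layer 1: {5}  cumulative {0,5}
Layer 2: {4}  cumulative {0,4,5}
Layer 3: {7}  cumulative {0,4,5,7}
Layer 4: {1}  cumulative {0,1,4,5,7}
Reach set: {0,1,4,5,7}
trace reaching 1: a·b·tau·tau

Answer: REACHABLE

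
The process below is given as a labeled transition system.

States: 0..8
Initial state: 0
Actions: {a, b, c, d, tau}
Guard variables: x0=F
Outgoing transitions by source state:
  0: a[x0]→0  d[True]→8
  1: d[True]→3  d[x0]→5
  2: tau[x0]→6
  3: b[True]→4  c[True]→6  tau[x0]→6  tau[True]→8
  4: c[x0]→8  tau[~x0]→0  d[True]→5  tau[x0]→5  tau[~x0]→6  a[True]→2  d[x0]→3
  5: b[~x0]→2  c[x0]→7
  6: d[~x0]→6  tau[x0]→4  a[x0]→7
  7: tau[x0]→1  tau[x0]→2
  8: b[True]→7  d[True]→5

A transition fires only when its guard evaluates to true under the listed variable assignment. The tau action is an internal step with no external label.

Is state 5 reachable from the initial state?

13 transition(s) survive guard evaluation.
depth 0: {0}
depth 1: {8}  now seen {0,8}
depth 2: {5,7}  now seen {0,5,7,8}
depth 3: {2}  now seen {0,2,5,7,8}
Reachable = {0,2,5,7,8}
Path to 5: d·d

Answer: REACHABLE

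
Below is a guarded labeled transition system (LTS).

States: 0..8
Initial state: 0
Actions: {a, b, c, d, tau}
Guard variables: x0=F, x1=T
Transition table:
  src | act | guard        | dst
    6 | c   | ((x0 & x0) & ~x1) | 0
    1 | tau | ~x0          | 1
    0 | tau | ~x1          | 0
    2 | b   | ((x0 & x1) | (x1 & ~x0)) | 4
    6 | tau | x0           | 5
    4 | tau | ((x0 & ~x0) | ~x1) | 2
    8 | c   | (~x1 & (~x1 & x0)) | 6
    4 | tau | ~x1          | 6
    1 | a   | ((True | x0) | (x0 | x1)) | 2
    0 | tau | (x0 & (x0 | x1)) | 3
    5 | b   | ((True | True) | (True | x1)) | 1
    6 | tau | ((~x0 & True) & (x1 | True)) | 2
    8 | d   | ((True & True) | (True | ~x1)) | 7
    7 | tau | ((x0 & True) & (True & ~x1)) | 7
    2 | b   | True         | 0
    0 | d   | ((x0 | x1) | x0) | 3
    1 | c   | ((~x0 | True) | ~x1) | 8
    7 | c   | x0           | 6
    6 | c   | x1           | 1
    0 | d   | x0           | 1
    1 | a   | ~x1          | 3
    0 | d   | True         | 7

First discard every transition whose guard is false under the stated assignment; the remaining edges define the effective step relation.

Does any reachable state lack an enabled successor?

Reach set: {0,3,7}
  0: d→3  d→7  [deg 2]
  3: ∅  [deadlock]
  7: ∅  [deadlock]
trace reaching 3: d

Answer: DEADLOCK at state 3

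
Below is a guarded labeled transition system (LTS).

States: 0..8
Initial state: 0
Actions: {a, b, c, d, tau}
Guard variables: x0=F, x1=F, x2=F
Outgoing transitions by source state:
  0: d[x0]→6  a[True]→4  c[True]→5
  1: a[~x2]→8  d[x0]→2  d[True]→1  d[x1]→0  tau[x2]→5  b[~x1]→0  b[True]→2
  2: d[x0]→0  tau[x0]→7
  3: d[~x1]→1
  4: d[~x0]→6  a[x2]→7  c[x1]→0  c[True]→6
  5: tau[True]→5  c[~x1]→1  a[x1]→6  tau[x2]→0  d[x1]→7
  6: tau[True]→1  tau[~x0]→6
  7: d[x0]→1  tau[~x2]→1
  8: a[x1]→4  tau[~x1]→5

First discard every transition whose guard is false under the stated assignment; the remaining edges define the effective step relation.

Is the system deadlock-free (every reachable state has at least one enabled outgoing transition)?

Reach set: {0,1,2,4,5,6,8}
  0: a→4  c→5  [2 out]
  1: a→8  b→0  b→2  d→1  [4 out]
  2: ∅  [no exit]
  4: c→6  d→6  [2 out]
  5: c→1  tau→5  [2 out]
  6: tau→1  tau→6  [2 out]
  8: tau→5  [1 out]
witness 2: c·c·b

Answer: DEADLOCK at state 2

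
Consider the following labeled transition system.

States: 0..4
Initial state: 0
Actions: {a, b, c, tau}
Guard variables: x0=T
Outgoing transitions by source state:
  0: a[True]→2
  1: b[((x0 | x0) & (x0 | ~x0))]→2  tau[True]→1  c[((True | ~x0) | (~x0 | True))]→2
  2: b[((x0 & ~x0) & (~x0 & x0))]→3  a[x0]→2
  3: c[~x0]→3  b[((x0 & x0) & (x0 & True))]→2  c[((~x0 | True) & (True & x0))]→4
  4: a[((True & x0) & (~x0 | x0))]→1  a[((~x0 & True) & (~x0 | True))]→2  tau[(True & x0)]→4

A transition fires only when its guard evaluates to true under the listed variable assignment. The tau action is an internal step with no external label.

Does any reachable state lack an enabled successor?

Reach set: {0,2}
  0: a→2  [deg 1]
  2: a→2  [deg 1]

Answer: DEADLOCK-FREE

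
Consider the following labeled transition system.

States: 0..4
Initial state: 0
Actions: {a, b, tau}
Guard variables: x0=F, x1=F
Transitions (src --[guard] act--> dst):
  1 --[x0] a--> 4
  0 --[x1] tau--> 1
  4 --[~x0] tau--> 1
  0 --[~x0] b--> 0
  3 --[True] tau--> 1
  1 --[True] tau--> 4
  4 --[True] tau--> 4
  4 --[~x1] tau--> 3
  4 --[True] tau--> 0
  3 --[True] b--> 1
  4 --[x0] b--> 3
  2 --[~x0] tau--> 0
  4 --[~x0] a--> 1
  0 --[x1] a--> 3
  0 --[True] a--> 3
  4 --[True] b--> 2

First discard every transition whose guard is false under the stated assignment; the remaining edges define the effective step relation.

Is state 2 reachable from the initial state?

Answer: REACHABLE

Trace:
After dropping false guards: 12 live edges.
Layer 0: {0}
Layer 1: {3}  cumulative {0,3}
Layer 2: {1}  cumulative {0,1,3}
Layer 3: {4}  cumulative {0,1,3,4}
Layer 4: {2}  cumulative {0,1,2,3,4}
Reachable = {0,1,2,3,4}
witness 2: a·tau·tau·b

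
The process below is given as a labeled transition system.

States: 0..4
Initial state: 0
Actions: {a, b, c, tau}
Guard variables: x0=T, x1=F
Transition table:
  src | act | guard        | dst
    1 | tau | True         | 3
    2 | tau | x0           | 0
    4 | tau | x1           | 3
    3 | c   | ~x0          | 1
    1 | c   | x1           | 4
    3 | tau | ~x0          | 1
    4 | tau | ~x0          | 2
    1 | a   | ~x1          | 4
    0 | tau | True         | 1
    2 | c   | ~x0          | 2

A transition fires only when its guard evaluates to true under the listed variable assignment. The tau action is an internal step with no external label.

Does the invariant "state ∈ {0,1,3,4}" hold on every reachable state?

Answer: INVARIANT HOLDS

Trace:
Inv-set: {0,1,3,4}
Reach set: {0,1,3,4}
  0: ✓
  1: ✓
  3: ✓
  4: ✓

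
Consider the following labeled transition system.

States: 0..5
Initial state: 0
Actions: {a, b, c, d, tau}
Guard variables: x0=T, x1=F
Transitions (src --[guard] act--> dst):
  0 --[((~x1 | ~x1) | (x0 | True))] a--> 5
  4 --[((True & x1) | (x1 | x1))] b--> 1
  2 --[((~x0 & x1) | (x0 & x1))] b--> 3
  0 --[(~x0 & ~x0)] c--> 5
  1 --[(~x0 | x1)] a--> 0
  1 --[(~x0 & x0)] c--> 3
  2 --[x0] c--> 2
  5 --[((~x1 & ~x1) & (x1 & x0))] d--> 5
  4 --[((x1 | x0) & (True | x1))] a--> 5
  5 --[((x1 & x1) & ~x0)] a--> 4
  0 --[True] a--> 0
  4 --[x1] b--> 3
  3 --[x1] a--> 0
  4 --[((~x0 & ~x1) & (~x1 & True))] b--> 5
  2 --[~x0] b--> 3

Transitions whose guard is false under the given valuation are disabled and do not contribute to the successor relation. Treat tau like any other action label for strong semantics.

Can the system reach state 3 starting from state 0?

Answer: UNREACHABLE

Working:
Guard filter leaves 4 enabled edge(s).
L0 = {0}
L1 = {5}  total {0,5}
Reachable = {0,5}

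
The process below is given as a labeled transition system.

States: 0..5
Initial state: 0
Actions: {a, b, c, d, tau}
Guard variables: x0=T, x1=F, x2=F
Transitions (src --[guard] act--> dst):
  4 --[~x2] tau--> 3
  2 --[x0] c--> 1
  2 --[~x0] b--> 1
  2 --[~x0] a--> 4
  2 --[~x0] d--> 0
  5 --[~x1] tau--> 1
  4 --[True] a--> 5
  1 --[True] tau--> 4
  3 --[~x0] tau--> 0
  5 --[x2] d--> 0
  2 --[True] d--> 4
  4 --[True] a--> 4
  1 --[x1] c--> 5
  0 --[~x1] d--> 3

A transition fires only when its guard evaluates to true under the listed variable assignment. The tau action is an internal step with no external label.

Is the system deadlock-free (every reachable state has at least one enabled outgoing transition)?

Answer: DEADLOCK at state 3

Analysis:
R = {0,3}
  0: d→3  [1 exit(s)]
  3: ∅  [no exit]
Path to 3: d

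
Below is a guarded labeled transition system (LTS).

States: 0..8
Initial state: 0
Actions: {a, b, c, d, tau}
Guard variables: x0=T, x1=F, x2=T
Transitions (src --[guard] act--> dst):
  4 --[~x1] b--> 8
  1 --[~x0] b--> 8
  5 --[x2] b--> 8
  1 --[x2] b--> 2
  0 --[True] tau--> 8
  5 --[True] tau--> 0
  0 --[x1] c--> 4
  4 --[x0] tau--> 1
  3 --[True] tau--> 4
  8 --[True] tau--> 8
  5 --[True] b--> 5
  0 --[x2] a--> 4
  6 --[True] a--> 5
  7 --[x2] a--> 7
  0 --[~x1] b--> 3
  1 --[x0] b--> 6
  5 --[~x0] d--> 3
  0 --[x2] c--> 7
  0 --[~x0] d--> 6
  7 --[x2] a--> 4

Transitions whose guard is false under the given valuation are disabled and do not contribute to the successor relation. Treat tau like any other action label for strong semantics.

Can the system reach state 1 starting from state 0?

Answer: REACHABLE

Trace:
After dropping false guards: 16 live edges.
Layer 0: {0}
Layer 1: {3,4,7,8}  total {0,3,4,7,8}
Layer 2: {1}  total {0,1,3,4,7,8}
Layer 3: {2,6}  total {0,1,2,3,4,6,7,8}
Layer 4: {5}  total {0,1,2,3,4,5,6,7,8}
Reachable = {0,1,2,3,4,5,6,7,8}
trace reaching 1: a·tau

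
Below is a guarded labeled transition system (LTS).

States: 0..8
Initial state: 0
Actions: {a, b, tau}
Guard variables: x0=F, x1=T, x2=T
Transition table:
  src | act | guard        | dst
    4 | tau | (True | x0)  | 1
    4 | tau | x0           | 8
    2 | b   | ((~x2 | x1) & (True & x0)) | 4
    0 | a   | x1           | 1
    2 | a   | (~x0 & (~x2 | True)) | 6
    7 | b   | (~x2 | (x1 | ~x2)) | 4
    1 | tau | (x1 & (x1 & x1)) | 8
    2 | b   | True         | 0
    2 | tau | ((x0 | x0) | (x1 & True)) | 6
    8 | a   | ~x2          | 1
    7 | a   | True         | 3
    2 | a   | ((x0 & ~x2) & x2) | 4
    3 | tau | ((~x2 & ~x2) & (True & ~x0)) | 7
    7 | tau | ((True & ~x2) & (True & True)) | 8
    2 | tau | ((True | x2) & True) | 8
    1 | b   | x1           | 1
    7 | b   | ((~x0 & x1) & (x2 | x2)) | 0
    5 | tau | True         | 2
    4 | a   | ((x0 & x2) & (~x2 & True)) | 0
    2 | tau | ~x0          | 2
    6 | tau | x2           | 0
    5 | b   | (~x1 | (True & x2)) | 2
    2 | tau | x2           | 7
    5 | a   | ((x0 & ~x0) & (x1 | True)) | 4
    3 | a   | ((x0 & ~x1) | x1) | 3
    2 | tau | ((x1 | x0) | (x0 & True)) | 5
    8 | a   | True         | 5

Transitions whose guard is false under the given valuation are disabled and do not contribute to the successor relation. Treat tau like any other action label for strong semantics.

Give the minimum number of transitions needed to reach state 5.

Breadth-first toward 5:
  depth 0: {0}
  depth 1: {1}
  depth 2: {8}
  depth 3: {5}
5 enters at depth 3; path a·tau·a

Answer: 3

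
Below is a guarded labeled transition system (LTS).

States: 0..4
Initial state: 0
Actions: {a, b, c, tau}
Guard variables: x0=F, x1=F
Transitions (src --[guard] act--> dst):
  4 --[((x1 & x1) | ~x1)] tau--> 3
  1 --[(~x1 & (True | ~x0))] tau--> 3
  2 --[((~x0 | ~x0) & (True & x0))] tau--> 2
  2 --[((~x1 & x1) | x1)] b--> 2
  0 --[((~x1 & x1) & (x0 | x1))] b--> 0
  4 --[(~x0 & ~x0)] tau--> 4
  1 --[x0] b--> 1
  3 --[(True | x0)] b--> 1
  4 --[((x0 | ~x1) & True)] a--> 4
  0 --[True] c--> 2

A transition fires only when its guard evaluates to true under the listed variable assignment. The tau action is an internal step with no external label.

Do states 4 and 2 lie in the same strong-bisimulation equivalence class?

Answer: NOT BISIMILAR

Analysis:
Compute ~ classes (split until stable):
  π0 = {{0,1,2,3,4}}
  π1 = {{0},{1},{2},{3},{4}}
5 equivalence class(es) (converged in 2)
[4]={4}  [2]={2}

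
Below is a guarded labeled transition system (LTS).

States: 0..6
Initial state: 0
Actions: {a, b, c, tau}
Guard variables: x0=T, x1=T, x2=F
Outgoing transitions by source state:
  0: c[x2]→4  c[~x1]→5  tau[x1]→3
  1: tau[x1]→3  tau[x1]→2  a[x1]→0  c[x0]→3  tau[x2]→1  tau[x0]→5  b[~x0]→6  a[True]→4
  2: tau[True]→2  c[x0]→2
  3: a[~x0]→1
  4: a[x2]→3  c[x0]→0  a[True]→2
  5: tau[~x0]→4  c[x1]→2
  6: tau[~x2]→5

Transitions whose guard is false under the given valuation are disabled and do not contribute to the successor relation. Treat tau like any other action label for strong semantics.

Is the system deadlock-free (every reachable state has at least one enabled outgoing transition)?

R = {0,3}
  0: tau→3  [1 exit(s)]
  3: ∅  [deadlock]
witness 3: tau

Answer: DEADLOCK at state 3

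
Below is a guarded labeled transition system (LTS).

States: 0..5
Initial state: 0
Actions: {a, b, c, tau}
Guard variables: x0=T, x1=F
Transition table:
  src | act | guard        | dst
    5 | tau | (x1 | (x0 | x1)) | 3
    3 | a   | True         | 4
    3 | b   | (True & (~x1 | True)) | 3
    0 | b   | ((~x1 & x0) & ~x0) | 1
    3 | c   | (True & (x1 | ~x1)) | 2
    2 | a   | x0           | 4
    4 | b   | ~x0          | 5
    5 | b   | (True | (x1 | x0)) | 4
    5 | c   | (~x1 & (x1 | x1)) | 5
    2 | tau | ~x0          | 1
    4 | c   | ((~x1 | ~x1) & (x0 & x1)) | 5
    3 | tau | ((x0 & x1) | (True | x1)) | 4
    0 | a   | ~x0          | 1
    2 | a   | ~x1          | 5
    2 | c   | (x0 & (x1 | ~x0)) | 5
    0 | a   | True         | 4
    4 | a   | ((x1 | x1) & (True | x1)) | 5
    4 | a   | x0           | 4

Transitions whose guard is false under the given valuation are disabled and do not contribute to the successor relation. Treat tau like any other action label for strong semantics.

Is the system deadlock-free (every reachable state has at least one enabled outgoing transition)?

Answer: DEADLOCK-FREE

Trace:
Reach set: {0,4}
  0: a→4  [1 out]
  4: a→4  [1 out]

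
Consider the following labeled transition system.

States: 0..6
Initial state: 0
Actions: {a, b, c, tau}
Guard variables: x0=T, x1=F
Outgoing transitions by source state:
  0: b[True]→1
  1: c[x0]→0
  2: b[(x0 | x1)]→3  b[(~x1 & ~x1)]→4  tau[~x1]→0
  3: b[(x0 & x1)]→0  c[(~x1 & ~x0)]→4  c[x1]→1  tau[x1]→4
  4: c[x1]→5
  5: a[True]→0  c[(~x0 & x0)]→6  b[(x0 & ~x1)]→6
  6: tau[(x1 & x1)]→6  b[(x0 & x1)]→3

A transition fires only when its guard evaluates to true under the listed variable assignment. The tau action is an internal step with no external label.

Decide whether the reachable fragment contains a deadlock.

R = {0,1}
  0: b→1  [1 exit(s)]
  1: c→0  [1 exit(s)]

Answer: DEADLOCK-FREE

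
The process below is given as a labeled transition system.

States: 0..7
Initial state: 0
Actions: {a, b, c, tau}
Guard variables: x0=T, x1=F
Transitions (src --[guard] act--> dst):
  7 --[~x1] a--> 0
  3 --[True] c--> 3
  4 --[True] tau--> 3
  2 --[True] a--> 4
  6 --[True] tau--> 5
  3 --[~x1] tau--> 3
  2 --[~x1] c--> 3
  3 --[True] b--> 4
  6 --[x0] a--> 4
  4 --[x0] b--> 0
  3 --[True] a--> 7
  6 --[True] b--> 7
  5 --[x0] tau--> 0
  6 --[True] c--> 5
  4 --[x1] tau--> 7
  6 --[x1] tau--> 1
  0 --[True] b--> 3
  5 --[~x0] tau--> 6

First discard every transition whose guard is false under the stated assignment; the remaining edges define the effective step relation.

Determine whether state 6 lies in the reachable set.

Answer: UNREACHABLE

Trace:
After dropping false guards: 15 live edges.
depth 0: {0}
depth 1: {3}  cumulative {0,3}
depth 2: {4,7}  cumulative {0,3,4,7}
Reachable = {0,3,4,7}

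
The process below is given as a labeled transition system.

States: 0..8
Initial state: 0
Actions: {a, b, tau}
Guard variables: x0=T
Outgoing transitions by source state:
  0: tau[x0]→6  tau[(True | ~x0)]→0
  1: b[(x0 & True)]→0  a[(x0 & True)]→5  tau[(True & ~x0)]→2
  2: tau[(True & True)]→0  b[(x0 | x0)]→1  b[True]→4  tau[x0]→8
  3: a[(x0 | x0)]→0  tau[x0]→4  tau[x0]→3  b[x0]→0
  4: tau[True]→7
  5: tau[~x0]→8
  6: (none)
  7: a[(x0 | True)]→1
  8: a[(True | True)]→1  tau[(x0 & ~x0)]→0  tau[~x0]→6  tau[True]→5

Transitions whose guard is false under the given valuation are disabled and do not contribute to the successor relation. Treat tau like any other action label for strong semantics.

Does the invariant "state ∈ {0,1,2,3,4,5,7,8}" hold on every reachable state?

Inv-set: {0,1,2,3,4,5,7,8}
Reachable = {0,6}
  0: ok
  6: VIOLATES
reach 6 via tau — violates

Answer: INVARIANT VIOLATED at state 6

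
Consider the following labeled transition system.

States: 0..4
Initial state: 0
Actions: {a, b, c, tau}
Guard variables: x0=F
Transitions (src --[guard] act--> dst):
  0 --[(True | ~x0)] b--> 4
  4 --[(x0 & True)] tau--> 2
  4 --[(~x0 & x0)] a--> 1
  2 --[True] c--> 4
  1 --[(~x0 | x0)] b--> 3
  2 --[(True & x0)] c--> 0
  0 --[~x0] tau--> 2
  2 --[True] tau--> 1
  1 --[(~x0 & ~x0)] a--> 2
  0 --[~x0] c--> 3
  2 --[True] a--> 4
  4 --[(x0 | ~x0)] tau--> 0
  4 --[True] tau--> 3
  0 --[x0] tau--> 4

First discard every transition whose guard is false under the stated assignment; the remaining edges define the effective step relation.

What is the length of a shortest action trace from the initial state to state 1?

Layered search for 1:
  depth 0: {0}
  depth 1: {2,3,4}
  depth 2: {1}
1 enters at depth 2; path tau·tau

Answer: 2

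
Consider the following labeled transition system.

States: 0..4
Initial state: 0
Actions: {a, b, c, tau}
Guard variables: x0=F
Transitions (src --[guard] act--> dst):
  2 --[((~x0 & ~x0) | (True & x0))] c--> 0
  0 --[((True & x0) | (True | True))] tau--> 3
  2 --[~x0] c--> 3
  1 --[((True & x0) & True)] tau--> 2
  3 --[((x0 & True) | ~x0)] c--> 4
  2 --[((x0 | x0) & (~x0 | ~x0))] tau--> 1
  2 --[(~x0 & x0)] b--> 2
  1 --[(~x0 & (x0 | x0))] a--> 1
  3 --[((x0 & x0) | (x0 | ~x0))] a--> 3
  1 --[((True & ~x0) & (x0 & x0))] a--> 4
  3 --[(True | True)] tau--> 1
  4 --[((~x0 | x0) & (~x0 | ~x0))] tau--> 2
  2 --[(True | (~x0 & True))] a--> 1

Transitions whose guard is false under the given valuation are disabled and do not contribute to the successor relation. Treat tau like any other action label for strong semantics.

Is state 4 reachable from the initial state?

Guard filter leaves 8 enabled edge(s).
Layer 0: {0}
Layer 1: {3}  total {0,3}
Layer 2: {1,4}  total {0,1,3,4}
Layer 3: {2}  total {0,1,2,3,4}
Reach set: {0,1,2,3,4}
trace reaching 4: tau·c

Answer: REACHABLE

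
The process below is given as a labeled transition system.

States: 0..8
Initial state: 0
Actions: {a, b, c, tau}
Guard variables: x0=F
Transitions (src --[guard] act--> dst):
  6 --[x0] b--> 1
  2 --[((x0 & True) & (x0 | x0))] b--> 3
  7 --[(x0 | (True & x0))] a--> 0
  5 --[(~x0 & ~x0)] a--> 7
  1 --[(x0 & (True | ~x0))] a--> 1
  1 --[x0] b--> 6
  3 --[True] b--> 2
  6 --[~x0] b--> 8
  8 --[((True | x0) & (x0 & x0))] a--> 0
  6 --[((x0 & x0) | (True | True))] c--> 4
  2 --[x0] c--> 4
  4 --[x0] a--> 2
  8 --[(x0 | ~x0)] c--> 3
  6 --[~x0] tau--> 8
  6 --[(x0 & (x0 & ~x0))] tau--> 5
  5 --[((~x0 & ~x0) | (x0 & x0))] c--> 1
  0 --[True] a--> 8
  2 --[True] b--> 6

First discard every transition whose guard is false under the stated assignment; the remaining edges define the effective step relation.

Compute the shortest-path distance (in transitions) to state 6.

Answer: 4

Working:
Breadth-first toward 6:
  Layer 0: {0}
  Layer 1: {8}
  Layer 2: {3}
  Layer 3: {2}
  Layer 4: {6}
6 enters at depth 4; path a·c·b·b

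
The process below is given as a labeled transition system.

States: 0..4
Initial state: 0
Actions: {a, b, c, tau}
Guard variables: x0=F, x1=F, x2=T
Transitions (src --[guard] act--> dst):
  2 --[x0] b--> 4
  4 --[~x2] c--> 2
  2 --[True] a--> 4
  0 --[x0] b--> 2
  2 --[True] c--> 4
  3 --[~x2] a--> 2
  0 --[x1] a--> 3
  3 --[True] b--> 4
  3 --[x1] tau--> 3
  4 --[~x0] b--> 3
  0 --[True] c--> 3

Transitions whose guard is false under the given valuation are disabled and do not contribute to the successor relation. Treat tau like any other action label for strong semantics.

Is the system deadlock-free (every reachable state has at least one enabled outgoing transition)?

Answer: DEADLOCK-FREE

Analysis:
R = {0,3,4}
  0: c→3  [1 exit(s)]
  3: b→4  [1 exit(s)]
  4: b→3  [1 exit(s)]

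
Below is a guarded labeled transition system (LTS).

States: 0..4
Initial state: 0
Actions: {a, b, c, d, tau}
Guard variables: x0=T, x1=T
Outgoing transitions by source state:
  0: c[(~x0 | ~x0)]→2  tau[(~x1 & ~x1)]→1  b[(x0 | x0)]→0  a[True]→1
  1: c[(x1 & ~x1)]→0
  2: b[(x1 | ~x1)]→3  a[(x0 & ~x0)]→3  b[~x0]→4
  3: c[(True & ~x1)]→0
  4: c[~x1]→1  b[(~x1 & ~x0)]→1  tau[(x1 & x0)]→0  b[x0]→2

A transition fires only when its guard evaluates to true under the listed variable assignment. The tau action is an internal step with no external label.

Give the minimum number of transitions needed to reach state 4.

BFS to 4:
  Layer 0: {0}
  Layer 1: {1}
4 never appears.

Answer: UNREACHABLE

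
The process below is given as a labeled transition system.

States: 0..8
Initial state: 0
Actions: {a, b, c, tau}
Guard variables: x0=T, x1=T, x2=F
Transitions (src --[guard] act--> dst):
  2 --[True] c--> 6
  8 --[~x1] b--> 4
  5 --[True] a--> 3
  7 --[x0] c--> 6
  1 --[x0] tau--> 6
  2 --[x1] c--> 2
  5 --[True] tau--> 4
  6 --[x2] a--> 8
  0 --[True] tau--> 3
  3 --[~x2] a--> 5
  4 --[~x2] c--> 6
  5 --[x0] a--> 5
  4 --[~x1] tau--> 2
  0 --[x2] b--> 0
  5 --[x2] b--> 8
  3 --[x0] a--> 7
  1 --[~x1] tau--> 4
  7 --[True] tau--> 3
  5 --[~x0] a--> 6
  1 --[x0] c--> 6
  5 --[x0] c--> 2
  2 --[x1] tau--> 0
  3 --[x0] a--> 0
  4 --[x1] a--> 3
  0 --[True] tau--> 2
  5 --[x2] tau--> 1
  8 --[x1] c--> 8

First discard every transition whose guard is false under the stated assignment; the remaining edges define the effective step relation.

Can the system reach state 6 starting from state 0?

Answer: REACHABLE

Working:
Guard filter leaves 19 enabled edge(s).
L0 = {0}
L1 = {2,3}  total {0,2,3}
L2 = {5,6,7}  total {0,2,3,5,6,7}
L3 = {4}  total {0,2,3,4,5,6,7}
Reach set: {0,2,3,4,5,6,7}
trace reaching 6: tau·c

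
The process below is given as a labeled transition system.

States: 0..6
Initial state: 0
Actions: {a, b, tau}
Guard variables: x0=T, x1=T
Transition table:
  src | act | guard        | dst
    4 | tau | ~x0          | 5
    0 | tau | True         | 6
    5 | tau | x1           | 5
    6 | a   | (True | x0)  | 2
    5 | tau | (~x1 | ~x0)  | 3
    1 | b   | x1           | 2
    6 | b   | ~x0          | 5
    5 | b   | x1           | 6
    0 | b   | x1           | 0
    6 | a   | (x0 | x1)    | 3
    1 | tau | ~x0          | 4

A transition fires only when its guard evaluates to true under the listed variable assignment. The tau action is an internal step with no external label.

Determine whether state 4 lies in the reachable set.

7 transition(s) survive guard evaluation.
depth 0: {0}
depth 1: {6}  cumulative {0,6}
depth 2: {2,3}  cumulative {0,2,3,6}
Reach set: {0,2,3,6}

Answer: UNREACHABLE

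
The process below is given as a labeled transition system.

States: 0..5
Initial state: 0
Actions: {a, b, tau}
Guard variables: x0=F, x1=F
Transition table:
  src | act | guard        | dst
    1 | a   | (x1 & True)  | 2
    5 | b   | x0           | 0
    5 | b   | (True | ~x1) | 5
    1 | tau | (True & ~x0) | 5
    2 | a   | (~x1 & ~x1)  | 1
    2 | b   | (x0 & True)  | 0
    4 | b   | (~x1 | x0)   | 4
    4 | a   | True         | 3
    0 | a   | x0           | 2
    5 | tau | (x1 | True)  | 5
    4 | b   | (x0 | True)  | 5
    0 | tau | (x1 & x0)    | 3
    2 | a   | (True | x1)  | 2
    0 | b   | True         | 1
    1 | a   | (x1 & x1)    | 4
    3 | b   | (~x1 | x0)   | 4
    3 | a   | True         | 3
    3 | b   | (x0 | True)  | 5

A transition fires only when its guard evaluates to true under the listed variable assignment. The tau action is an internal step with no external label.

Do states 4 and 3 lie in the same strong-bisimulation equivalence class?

Bisimulation quotient by refinement:
  round 0: {{0,1,2,3,4,5}}
  round 1: {{0},{1},{2},{3,4},{5}}
stable after 2 split(s): 5 block(s)
class of 4: {3,4}; class of 3: {3,4}

Answer: BISIMILAR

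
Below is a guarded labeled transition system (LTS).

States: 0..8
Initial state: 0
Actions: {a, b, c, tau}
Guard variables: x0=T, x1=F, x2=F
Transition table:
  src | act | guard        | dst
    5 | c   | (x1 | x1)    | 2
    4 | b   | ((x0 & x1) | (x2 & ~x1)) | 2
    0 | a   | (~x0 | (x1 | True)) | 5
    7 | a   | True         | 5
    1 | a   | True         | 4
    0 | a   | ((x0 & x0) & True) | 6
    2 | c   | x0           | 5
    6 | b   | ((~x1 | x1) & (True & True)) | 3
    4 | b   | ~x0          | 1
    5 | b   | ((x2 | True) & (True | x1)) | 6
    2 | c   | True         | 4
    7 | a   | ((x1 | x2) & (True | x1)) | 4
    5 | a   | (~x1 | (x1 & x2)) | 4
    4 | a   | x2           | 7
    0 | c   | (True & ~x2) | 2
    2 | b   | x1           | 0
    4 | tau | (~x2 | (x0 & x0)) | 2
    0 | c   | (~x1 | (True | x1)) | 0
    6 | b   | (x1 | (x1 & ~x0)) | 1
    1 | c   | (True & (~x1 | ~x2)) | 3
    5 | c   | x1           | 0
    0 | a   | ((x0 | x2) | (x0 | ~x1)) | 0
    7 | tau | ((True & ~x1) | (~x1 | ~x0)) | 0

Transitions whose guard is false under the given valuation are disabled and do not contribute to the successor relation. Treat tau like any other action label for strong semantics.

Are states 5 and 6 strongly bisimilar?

Compute ~ classes (split until stable):
  P[0] = {{0,1,2,3,4,5,6,7,8}}
  P[1] = {{0,1},{2},{3,8},{4},{5},{6},{7}}
  P[2] = {{0},{1},{2},{3,8},{4},{5},{6},{7}}
stable after 3 split(s): 8 block(s)
[5]={5}  [6]={6}

Answer: NOT BISIMILAR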